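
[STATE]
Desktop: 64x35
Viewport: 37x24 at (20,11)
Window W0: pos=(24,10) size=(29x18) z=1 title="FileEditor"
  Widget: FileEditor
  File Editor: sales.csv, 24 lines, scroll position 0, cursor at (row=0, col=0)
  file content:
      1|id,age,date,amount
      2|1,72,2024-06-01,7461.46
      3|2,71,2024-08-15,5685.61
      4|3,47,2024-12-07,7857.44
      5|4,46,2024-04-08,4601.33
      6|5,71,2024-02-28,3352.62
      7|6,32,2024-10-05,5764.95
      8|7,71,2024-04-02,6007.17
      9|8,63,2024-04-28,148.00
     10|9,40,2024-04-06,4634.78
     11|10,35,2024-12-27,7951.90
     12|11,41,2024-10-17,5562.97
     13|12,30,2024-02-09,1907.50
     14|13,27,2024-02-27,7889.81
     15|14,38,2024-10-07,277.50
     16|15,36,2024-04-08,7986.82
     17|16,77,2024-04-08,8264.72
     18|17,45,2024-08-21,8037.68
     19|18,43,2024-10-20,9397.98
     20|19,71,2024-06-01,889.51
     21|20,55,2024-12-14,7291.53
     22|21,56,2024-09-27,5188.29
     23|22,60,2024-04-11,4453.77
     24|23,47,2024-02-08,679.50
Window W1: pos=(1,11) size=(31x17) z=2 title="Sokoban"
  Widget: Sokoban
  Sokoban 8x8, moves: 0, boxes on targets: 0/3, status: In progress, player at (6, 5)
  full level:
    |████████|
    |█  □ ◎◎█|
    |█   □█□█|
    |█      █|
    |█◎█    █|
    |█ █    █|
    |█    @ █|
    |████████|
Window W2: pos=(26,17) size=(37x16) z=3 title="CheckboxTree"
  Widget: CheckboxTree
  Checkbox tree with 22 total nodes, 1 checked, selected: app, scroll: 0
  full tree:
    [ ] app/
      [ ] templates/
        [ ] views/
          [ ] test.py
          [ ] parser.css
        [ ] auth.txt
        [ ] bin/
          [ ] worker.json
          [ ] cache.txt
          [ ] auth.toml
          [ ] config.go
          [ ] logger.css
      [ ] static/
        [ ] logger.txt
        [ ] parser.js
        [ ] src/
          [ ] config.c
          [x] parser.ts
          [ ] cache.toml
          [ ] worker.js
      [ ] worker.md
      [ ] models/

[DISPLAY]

━━━━━━━━━━━┓itor                ┃    
           ┃────────────────────┨    
───────────┨date,amount        ▲┃    
           ┃24-06-01,7461.46   █┃    
           ┃24-08-15,5685.61   ░┃    
           ┃24-12-07,7857.44   ░┃    
      ┏━━━━━━━━━━━━━━━━━━━━━━━━━━━━━━
      ┃ CheckboxTree                 
      ┠──────────────────────────────
      ┃>[-] app/                     
      ┃   [ ] templates/             
      ┃     [ ] views/               
      ┃       [ ] test.py            
      ┃       [ ] parser.css         
      ┃     [ ] auth.txt             
      ┃     [ ] bin/                 
━━━━━━┃       [ ] worker.json        
      ┃       [ ] cache.txt          
      ┃       [ ] auth.toml          
      ┃       [ ] config.go          
      ┃       [ ] logger.css         
      ┗━━━━━━━━━━━━━━━━━━━━━━━━━━━━━━
                                     
                                     


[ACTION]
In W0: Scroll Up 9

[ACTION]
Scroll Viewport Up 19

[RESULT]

                                     
                                     
                                     
                                     
                                     
                                     
                                     
                                     
                                     
                                     
    ┏━━━━━━━━━━━━━━━━━━━━━━━━━━━┓    
━━━━━━━━━━━┓itor                ┃    
           ┃────────────────────┨    
───────────┨date,amount        ▲┃    
           ┃24-06-01,7461.46   █┃    
           ┃24-08-15,5685.61   ░┃    
           ┃24-12-07,7857.44   ░┃    
      ┏━━━━━━━━━━━━━━━━━━━━━━━━━━━━━━
      ┃ CheckboxTree                 
      ┠──────────────────────────────
      ┃>[-] app/                     
      ┃   [ ] templates/             
      ┃     [ ] views/               
      ┃       [ ] test.py            


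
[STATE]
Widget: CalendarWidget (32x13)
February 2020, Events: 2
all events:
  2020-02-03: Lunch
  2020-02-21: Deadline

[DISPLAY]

         February 2020          
Mo Tu We Th Fr Sa Su            
                1  2            
 3*  4  5  6  7  8  9           
10 11 12 13 14 15 16            
17 18 19 20 21* 22 23           
24 25 26 27 28 29               
                                
                                
                                
                                
                                
                                


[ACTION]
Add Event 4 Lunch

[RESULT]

         February 2020          
Mo Tu We Th Fr Sa Su            
                1  2            
 3*  4*  5  6  7  8  9          
10 11 12 13 14 15 16            
17 18 19 20 21* 22 23           
24 25 26 27 28 29               
                                
                                
                                
                                
                                
                                


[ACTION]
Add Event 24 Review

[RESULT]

         February 2020          
Mo Tu We Th Fr Sa Su            
                1  2            
 3*  4*  5  6  7  8  9          
10 11 12 13 14 15 16            
17 18 19 20 21* 22 23           
24* 25 26 27 28 29              
                                
                                
                                
                                
                                
                                


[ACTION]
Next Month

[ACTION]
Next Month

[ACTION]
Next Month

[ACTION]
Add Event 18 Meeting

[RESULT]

            May 2020            
Mo Tu We Th Fr Sa Su            
             1  2  3            
 4  5  6  7  8  9 10            
11 12 13 14 15 16 17            
18* 19 20 21 22 23 24           
25 26 27 28 29 30 31            
                                
                                
                                
                                
                                
                                


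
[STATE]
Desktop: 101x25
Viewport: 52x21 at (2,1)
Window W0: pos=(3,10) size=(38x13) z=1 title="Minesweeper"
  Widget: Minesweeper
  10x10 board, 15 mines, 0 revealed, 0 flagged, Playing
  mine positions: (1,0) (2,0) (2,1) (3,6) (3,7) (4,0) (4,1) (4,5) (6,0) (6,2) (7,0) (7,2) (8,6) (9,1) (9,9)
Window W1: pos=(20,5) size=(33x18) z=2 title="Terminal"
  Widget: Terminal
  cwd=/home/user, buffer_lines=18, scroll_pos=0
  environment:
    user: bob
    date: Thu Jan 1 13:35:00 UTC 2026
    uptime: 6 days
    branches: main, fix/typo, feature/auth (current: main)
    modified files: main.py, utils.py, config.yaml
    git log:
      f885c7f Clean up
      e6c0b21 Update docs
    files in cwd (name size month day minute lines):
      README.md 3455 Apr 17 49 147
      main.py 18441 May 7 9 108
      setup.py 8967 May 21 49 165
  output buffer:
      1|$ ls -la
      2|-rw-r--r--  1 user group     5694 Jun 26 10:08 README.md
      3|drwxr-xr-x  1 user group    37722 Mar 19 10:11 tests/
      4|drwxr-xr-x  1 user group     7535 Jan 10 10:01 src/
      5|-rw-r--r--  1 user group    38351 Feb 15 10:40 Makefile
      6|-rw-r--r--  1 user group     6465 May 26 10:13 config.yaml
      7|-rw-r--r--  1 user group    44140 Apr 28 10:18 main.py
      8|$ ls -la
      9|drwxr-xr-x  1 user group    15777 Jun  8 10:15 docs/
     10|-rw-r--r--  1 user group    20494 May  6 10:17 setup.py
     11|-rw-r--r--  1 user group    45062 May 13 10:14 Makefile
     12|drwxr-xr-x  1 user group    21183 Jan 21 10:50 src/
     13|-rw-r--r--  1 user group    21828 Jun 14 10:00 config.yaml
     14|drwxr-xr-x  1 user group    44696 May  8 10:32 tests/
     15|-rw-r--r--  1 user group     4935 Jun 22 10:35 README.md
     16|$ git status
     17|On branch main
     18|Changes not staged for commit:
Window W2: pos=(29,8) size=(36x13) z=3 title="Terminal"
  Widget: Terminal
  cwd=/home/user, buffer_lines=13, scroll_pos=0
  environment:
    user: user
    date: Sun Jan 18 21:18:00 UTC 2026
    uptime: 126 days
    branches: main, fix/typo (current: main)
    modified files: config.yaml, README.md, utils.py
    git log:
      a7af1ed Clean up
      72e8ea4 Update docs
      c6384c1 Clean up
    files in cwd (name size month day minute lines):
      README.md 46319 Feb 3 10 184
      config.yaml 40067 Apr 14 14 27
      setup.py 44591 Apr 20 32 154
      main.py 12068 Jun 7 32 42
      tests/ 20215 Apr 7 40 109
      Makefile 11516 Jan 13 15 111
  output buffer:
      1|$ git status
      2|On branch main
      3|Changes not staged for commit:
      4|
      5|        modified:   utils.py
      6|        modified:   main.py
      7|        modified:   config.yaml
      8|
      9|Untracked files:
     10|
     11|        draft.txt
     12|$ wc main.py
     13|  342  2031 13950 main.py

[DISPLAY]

                                                    
                                                    
                                                    
                                                    
                  ┏━━━━━━━━━━━━━━━━━━━━━━━━━━━━━━━┓ 
                  ┃ Terminal                      ┃ 
                  ┠───────────────────────────────┨ 
                  ┃$ ls -la┏━━━━━━━━━━━━━━━━━━━━━━━━
                  ┃-rw-r--r┃ Terminal               
 ┏━━━━━━━━━━━━━━━━┃drwxr-xr┠────────────────────────
 ┃ Minesweeper    ┃drwxr-xr┃$ git status            
 ┠────────────────┃-rw-r--r┃On branch main          
 ┃■■■■■■■■■■      ┃-rw-r--r┃Changes not staged for c
 ┃■■■■■■■■■■      ┃-rw-r--r┃                        
 ┃■■■■■■■■■■      ┃$ ls -la┃        modified:   util
 ┃■■■■■■■■■■      ┃drwxr-xr┃        modified:   main
 ┃■■■■■■■■■■      ┃-rw-r--r┃        modified:   conf
 ┃■■■■■■■■■■      ┃-rw-r--r┃                        
 ┃■■■■■■■■■■      ┃drwxr-xr┃Untracked files:        
 ┃■■■■■■■■■■      ┃-rw-r--r┗━━━━━━━━━━━━━━━━━━━━━━━━
 ┃■■■■■■■■■■      ┃drwxr-xr-x  1 user group    446┃ 


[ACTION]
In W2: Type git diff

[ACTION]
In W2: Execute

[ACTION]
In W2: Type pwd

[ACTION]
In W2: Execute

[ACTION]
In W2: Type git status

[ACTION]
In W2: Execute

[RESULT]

                                                    
                                                    
                                                    
                                                    
                  ┏━━━━━━━━━━━━━━━━━━━━━━━━━━━━━━━┓ 
                  ┃ Terminal                      ┃ 
                  ┠───────────────────────────────┨ 
                  ┃$ ls -la┏━━━━━━━━━━━━━━━━━━━━━━━━
                  ┃-rw-r--r┃ Terminal               
 ┏━━━━━━━━━━━━━━━━┃drwxr-xr┠────────────────────────
 ┃ Minesweeper    ┃drwxr-xr┃/home/user              
 ┠────────────────┃-rw-r--r┃$ git status            
 ┃■■■■■■■■■■      ┃-rw-r--r┃On branch main          
 ┃■■■■■■■■■■      ┃-rw-r--r┃Changes not staged for c
 ┃■■■■■■■■■■      ┃$ ls -la┃                        
 ┃■■■■■■■■■■      ┃drwxr-xr┃        modified:   conf
 ┃■■■■■■■■■■      ┃-rw-r--r┃        modified:   READ
 ┃■■■■■■■■■■      ┃-rw-r--r┃        modified:   util
 ┃■■■■■■■■■■      ┃drwxr-xr┃$ █                     
 ┃■■■■■■■■■■      ┃-rw-r--r┗━━━━━━━━━━━━━━━━━━━━━━━━
 ┃■■■■■■■■■■      ┃drwxr-xr-x  1 user group    446┃ 


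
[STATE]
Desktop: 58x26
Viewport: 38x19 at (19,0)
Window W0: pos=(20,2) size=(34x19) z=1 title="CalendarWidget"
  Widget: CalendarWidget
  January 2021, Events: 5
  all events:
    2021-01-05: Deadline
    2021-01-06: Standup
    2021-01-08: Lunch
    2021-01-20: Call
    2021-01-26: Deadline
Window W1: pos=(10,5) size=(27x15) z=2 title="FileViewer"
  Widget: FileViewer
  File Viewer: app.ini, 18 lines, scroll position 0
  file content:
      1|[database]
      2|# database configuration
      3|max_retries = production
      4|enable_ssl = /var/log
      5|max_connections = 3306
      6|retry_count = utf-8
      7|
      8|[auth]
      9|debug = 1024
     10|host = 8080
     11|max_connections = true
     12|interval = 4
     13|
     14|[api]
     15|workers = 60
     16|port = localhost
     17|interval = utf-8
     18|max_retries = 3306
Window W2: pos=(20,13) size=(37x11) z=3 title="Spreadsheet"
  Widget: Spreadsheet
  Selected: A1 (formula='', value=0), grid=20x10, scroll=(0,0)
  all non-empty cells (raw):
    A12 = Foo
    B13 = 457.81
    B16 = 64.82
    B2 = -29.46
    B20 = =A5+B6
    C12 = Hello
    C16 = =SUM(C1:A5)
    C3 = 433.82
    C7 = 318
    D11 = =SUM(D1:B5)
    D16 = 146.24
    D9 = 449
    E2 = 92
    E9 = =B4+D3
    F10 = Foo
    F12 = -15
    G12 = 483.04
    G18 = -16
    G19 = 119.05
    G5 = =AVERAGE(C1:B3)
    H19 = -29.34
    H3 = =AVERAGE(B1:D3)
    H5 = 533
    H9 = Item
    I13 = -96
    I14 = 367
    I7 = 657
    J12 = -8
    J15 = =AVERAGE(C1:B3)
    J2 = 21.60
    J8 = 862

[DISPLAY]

                                      
                                      
 ┏━━━━━━━━━━━━━━━━━━━━━━━━━━━━━━━━┓   
 ┃ CalendarWidget                 ┃   
 ┠────────────────────────────────┨   
━━━━━━━━━━━━━━━━━┓y 2021          ┃   
wer              ┃a Su            ┃   
─────────────────┨2  3            ┃   
e]              ▲┃*  9 10         ┃   
se configuration█┃6 17            ┃   
ies = production░┃23 24           ┃   
sl = /var/log   ░┃30 31           ┃   
ections = 3306  ░┃                ┃   
u┏━━━━━━━━━━━━━━━━━━━━━━━━━━━━━━━━━━━┓
 ┃ Spreadsheet                       ┃
 ┠───────────────────────────────────┨
1┃A1:                                ┃
0┃       A       B       C       D   ┃
e┃-----------------------------------┃


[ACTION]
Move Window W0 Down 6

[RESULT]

                                      
                                      
                                      
                                      
                                      
━━━━━━━━━━━━━━━━━┓                    
wer              ┃                    
─────────────────┨━━━━━━━━━━━━━━━━┓   
e]              ▲┃                ┃   
se configuration█┃────────────────┨   
ies = production░┃y 2021          ┃   
sl = /var/log   ░┃a Su            ┃   
ections = 3306  ░┃2  3            ┃   
u┏━━━━━━━━━━━━━━━━━━━━━━━━━━━━━━━━━━━┓
 ┃ Spreadsheet                       ┃
 ┠───────────────────────────────────┨
1┃A1:                                ┃
0┃       A       B       C       D   ┃
e┃-----------------------------------┃


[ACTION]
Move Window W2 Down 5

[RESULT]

                                      
                                      
                                      
                                      
                                      
━━━━━━━━━━━━━━━━━┓                    
wer              ┃                    
─────────────────┨━━━━━━━━━━━━━━━━┓   
e]              ▲┃                ┃   
se configuration█┃────────────────┨   
ies = production░┃y 2021          ┃   
sl = /var/log   ░┃a Su            ┃   
ections = 3306  ░┃2  3            ┃   
unt = utf-8     ░┃*  9 10         ┃   
                ░┃6 17            ┃   
 ┏━━━━━━━━━━━━━━━━━━━━━━━━━━━━━━━━━━━┓
1┃ Spreadsheet                       ┃
0┠───────────────────────────────────┨
e┃A1:                                ┃


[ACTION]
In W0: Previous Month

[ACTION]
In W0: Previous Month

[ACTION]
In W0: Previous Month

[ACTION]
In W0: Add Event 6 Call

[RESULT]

                                      
                                      
                                      
                                      
                                      
━━━━━━━━━━━━━━━━━┓                    
wer              ┃                    
─────────────────┨━━━━━━━━━━━━━━━━┓   
e]              ▲┃                ┃   
se configuration█┃────────────────┨   
ies = production░┃r 2020          ┃   
sl = /var/log   ░┃a Su            ┃   
ections = 3306  ░┃3  4            ┃   
unt = utf-8     ░┃10 11           ┃   
                ░┃7 18            ┃   
 ┏━━━━━━━━━━━━━━━━━━━━━━━━━━━━━━━━━━━┓
1┃ Spreadsheet                       ┃
0┠───────────────────────────────────┨
e┃A1:                                ┃


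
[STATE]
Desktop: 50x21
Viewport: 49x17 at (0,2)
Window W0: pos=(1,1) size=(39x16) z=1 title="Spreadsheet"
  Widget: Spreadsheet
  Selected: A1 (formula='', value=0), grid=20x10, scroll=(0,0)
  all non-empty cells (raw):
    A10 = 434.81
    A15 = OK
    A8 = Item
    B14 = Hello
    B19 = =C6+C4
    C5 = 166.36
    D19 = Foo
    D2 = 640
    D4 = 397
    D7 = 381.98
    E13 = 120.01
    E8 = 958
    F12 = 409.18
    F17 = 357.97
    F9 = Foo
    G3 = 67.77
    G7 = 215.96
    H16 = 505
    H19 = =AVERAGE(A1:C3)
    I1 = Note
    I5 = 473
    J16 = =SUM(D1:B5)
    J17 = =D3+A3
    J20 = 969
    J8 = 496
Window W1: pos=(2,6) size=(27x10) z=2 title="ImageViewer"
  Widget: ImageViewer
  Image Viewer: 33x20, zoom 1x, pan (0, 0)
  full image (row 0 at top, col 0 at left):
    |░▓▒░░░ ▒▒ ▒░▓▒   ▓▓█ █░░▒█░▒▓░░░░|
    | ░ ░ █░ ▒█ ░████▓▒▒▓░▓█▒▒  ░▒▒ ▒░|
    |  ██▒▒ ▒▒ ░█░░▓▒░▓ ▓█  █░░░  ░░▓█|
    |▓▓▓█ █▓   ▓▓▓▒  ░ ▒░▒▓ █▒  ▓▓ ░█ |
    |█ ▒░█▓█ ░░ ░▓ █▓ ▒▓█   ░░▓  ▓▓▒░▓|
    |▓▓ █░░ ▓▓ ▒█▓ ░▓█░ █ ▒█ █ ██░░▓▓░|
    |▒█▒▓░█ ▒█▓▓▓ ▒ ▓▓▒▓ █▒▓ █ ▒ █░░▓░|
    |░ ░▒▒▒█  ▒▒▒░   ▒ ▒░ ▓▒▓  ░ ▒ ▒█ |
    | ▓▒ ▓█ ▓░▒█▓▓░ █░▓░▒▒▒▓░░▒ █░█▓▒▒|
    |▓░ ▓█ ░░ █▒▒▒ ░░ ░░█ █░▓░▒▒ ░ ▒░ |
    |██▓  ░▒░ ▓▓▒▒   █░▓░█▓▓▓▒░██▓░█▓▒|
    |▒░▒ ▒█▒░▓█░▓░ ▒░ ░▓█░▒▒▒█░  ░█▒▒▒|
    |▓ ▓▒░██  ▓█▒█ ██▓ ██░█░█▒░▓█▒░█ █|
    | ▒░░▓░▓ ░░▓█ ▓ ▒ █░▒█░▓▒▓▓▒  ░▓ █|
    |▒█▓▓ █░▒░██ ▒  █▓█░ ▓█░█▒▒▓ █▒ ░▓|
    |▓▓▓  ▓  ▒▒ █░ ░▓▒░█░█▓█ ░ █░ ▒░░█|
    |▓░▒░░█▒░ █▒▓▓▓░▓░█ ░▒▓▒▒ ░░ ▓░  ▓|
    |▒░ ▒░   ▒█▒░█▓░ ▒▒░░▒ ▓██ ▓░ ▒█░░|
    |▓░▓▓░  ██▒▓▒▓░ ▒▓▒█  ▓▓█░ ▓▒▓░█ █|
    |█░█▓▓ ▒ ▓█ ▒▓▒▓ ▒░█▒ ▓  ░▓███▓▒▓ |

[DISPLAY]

 ┃ Spreadsheet                         ┃         
 ┠─────────────────────────────────────┨         
 ┃A1:                                  ┃         
 ┃       A       B       C       D     ┃         
 ┃┏━━━━━━━━━━━━━━━━━━━━━━━━━┓----------┃         
 ┃┃ ImageViewer             ┃0       0 ┃         
 ┃┠─────────────────────────┨0     640 ┃         
 ┃┃░▓▒░░░ ▒▒ ▒░▓▒   ▓▓█ █░░▒┃0       0 ┃         
 ┃┃ ░ ░ █░ ▒█ ░████▓▒▒▓░▓█▒▒┃0     397 ┃         
 ┃┃  ██▒▒ ▒▒ ░█░░▓▒░▓ ▓█  █░┃6       0 ┃         
 ┃┃▓▓▓█ █▓   ▓▓▓▒  ░ ▒░▒▓ █▒┃0       0 ┃         
 ┃┃█ ▒░█▓█ ░░ ░▓ █▓ ▒▓█   ░░┃0  381.98 ┃         
 ┃┃▓▓ █░░ ▓▓ ▒█▓ ░▓█░ █ ▒█ █┃0       0 ┃         
 ┃┗━━━━━━━━━━━━━━━━━━━━━━━━━┛0       0 ┃         
 ┗━━━━━━━━━━━━━━━━━━━━━━━━━━━━━━━━━━━━━┛         
                                                 
                                                 


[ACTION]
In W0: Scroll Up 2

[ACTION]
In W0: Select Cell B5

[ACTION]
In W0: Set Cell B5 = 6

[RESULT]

 ┃ Spreadsheet                         ┃         
 ┠─────────────────────────────────────┨         
 ┃B5: 6                                ┃         
 ┃       A       B       C       D     ┃         
 ┃┏━━━━━━━━━━━━━━━━━━━━━━━━━┓----------┃         
 ┃┃ ImageViewer             ┃0       0 ┃         
 ┃┠─────────────────────────┨0     640 ┃         
 ┃┃░▓▒░░░ ▒▒ ▒░▓▒   ▓▓█ █░░▒┃0       0 ┃         
 ┃┃ ░ ░ █░ ▒█ ░████▓▒▒▓░▓█▒▒┃0     397 ┃         
 ┃┃  ██▒▒ ▒▒ ░█░░▓▒░▓ ▓█  █░┃6       0 ┃         
 ┃┃▓▓▓█ █▓   ▓▓▓▒  ░ ▒░▒▓ █▒┃0       0 ┃         
 ┃┃█ ▒░█▓█ ░░ ░▓ █▓ ▒▓█   ░░┃0  381.98 ┃         
 ┃┃▓▓ █░░ ▓▓ ▒█▓ ░▓█░ █ ▒█ █┃0       0 ┃         
 ┃┗━━━━━━━━━━━━━━━━━━━━━━━━━┛0       0 ┃         
 ┗━━━━━━━━━━━━━━━━━━━━━━━━━━━━━━━━━━━━━┛         
                                                 
                                                 


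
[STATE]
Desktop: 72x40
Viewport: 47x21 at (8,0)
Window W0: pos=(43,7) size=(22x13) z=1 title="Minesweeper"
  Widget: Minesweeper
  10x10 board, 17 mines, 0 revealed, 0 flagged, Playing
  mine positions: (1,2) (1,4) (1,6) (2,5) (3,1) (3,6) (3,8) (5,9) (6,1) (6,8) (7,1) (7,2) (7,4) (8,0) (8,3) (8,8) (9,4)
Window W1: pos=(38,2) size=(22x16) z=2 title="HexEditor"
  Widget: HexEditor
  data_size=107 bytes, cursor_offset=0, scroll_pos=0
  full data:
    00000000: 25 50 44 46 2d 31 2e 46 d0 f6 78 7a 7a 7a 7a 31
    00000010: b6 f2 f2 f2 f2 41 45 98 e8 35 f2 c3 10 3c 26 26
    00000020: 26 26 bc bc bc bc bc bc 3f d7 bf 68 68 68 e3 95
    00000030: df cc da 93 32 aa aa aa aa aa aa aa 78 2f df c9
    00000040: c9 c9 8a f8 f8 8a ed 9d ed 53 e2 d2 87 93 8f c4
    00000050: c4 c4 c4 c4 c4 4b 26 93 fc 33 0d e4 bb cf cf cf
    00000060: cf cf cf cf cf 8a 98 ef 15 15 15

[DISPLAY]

                                               
                                               
                              ┏━━━━━━━━━━━━━━━━
                              ┃ HexEditor      
                              ┠────────────────
                              ┃00000000  25 50 
                              ┃00000010  b6 f2 
                              ┃00000020  26 26 
                              ┃00000030  df cc 
                              ┃00000040  c9 c9 
                              ┃00000050  c4 c4 
                              ┃00000060  cf cf 
                              ┃                
                              ┃                
                              ┃                
                              ┃                
                              ┃                
                              ┗━━━━━━━━━━━━━━━━
                                   ┃■■■■■■■■■■ 
                                   ┗━━━━━━━━━━━
                                               


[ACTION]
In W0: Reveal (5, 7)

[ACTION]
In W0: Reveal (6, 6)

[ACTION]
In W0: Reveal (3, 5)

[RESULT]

                                               
                                               
                              ┏━━━━━━━━━━━━━━━━
                              ┃ HexEditor      
                              ┠────────────────
                              ┃00000000  25 50 
                              ┃00000010  b6 f2 
                              ┃00000020  26 26 
                              ┃00000030  df cc 
                              ┃00000040  c9 c9 
                              ┃00000050  c4 c4 
                              ┃00000060  cf cf 
                              ┃                
                              ┃                
                              ┃                
                              ┃                
                              ┃                
                              ┗━━━━━━━━━━━━━━━━
                                   ┃■■■■■2 1■■ 
                                   ┗━━━━━━━━━━━
                                               


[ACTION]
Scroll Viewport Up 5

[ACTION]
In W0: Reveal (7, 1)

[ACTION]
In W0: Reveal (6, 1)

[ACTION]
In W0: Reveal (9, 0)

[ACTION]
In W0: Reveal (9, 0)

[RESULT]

                                               
                                               
                              ┏━━━━━━━━━━━━━━━━
                              ┃ HexEditor      
                              ┠────────────────
                              ┃00000000  25 50 
                              ┃00000010  b6 f2 
                              ┃00000020  26 26 
                              ┃00000030  df cc 
                              ┃00000040  c9 c9 
                              ┃00000050  c4 c4 
                              ┃00000060  cf cf 
                              ┃                
                              ┃                
                              ┃                
                              ┃                
                              ┃                
                              ┗━━━━━━━━━━━━━━━━
                                   ┃✹■■✹■2 1✹■ 
                                   ┗━━━━━━━━━━━
                                               


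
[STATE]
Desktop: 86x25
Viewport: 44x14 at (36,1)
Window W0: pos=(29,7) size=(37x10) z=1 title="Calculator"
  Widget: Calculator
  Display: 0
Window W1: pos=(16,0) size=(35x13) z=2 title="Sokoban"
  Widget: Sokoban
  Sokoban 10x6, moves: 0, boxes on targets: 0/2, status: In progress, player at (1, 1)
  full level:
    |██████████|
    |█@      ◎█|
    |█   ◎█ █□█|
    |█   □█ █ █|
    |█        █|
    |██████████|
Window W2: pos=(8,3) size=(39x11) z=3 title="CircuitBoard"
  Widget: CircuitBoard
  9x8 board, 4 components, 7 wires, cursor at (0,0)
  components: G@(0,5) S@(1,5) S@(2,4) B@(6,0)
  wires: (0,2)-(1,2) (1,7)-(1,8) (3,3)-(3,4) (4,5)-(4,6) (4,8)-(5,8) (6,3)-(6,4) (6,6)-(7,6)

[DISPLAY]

              ┃                             
──────────────┨                             
━━━━━━━━━━┓   ┃                             
          ┃   ┃                             
──────────┨   ┃                             
          ┃   ┃                             
          ┃   ┃━━━━━━━━━━━━━━┓              
          ┃   ┃              ┃              
     · ─ ·┃   ┃──────────────┨              
          ┃   ┃             0┃              
          ┃   ┃              ┃              
          ┃━━━┛              ┃              
━━━━━━━━━━┛                  ┃              
5 │ 6 │ × │                  ┃              


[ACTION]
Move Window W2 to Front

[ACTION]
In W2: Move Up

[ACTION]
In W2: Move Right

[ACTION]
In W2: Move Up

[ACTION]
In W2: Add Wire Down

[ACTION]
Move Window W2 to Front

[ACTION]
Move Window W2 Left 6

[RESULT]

              ┃                             
──────────────┨                             
━━━━┓         ┃                             
    ┃         ┃                             
────┨         ┃                             
    ┃         ┃                             
    ┃         ┃━━━━━━━━━━━━━━┓              
    ┃         ┃              ┃              
 ─ ·┃         ┃──────────────┨              
    ┃         ┃             0┃              
    ┃         ┃              ┃              
    ┃━━━━━━━━━┛              ┃              
━━━━┛─┼───┤                  ┃              
5 │ 6 │ × │                  ┃              


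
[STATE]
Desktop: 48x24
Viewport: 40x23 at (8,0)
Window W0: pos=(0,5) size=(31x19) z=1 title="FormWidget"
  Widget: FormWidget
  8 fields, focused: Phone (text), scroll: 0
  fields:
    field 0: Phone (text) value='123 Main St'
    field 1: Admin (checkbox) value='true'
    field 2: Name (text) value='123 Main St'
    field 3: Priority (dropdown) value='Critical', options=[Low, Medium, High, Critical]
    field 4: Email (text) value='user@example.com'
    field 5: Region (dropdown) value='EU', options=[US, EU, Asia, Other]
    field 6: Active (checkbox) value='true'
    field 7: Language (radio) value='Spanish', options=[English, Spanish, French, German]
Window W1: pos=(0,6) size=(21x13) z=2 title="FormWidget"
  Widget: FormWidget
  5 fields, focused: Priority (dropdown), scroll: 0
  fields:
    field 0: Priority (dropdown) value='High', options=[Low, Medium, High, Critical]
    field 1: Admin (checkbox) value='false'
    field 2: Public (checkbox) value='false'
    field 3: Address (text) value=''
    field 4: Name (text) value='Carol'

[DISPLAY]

                                        
                                        
                                        
                                        
                                        
━━━━━━━━━━━━━━━━━━━━━━┓                 
━━━━━━━━━━━━┓         ┃                 
dget        ┃─────────┨                 
────────────┨ain St  ]┃                 
ity:   [Hi▼]┃         ┃                 
:      [ ]  ┃ain St  ]┃                 
c:     [ ]  ┃cal    ▼]┃                 
ss:    [   ]┃example.]┃                 
       [Car]┃       ▼]┃                 
            ┃         ┃                 
            ┃glish  (●┃                 
            ┃         ┃                 
            ┃         ┃                 
━━━━━━━━━━━━┛         ┃                 
                      ┃                 
                      ┃                 
                      ┃                 
                      ┃                 


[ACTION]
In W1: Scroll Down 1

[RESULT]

                                        
                                        
                                        
                                        
                                        
━━━━━━━━━━━━━━━━━━━━━━┓                 
━━━━━━━━━━━━┓         ┃                 
dget        ┃─────────┨                 
────────────┨ain St  ]┃                 
:      [ ]  ┃         ┃                 
c:     [ ]  ┃ain St  ]┃                 
ss:    [   ]┃cal    ▼]┃                 
       [Car]┃example.]┃                 
            ┃       ▼]┃                 
            ┃         ┃                 
            ┃glish  (●┃                 
            ┃         ┃                 
            ┃         ┃                 
━━━━━━━━━━━━┛         ┃                 
                      ┃                 
                      ┃                 
                      ┃                 
                      ┃                 


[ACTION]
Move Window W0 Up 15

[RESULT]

━━━━━━━━━━━━━━━━━━━━━━┓                 
dget                  ┃                 
──────────────────────┨                 
:      [123 Main St  ]┃                 
:      [x]            ┃                 
       [123 Main St  ]┃                 
━━━━━━━━━━━━┓cal    ▼]┃                 
dget        ┃example.]┃                 
────────────┨       ▼]┃                 
:      [ ]  ┃         ┃                 
c:     [ ]  ┃glish  (●┃                 
ss:    [   ]┃         ┃                 
       [Car]┃         ┃                 
            ┃         ┃                 
            ┃         ┃                 
            ┃         ┃                 
            ┃         ┃                 
            ┃         ┃                 
━━━━━━━━━━━━┛━━━━━━━━━┛                 
                                        
                                        
                                        
                                        


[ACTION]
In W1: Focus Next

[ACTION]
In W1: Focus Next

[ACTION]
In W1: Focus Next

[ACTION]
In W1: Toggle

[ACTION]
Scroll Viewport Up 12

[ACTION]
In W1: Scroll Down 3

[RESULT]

━━━━━━━━━━━━━━━━━━━━━━┓                 
dget                  ┃                 
──────────────────────┨                 
:      [123 Main St  ]┃                 
:      [x]            ┃                 
       [123 Main St  ]┃                 
━━━━━━━━━━━━┓cal    ▼]┃                 
dget        ┃example.]┃                 
────────────┨       ▼]┃                 
       [Car]┃         ┃                 
            ┃glish  (●┃                 
            ┃         ┃                 
            ┃         ┃                 
            ┃         ┃                 
            ┃         ┃                 
            ┃         ┃                 
            ┃         ┃                 
            ┃         ┃                 
━━━━━━━━━━━━┛━━━━━━━━━┛                 
                                        
                                        
                                        
                                        


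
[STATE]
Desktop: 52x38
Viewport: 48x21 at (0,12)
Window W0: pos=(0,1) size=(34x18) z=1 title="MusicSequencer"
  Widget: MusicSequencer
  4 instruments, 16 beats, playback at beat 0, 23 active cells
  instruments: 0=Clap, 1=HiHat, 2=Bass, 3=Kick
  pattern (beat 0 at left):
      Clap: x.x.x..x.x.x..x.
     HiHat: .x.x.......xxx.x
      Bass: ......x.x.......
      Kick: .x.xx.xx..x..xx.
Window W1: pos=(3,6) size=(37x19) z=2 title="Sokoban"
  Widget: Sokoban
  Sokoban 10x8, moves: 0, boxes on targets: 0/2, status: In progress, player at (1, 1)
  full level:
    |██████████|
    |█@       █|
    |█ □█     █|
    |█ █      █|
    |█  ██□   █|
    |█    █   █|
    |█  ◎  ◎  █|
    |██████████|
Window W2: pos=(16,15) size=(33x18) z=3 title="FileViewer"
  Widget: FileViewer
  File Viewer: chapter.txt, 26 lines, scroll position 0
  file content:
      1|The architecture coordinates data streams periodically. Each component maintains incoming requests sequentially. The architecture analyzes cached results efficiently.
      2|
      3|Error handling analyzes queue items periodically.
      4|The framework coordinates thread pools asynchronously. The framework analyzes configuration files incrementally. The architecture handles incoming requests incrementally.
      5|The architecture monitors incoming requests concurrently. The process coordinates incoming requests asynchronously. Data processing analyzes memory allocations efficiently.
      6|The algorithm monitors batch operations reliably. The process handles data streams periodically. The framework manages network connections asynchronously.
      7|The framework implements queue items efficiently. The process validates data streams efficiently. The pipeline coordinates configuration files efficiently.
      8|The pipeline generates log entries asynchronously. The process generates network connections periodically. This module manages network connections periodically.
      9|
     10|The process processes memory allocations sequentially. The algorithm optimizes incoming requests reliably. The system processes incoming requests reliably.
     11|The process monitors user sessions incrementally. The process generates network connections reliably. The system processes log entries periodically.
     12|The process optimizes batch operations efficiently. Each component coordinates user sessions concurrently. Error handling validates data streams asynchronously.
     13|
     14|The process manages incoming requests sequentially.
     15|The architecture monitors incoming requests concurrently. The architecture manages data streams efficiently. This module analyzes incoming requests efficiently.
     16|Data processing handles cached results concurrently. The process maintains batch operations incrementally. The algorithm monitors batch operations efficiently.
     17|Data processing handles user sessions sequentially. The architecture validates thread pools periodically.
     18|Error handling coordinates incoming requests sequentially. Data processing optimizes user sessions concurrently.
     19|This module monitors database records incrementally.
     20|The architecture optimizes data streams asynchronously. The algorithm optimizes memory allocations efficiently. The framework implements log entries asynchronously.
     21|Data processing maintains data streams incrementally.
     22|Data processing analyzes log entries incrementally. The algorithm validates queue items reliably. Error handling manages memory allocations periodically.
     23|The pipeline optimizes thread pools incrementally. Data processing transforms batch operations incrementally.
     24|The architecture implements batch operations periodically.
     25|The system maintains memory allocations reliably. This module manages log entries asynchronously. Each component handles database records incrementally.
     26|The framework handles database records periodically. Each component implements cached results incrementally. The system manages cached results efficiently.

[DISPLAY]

┃  ┃█ █      █                         ┃        
┃  ┃█  ██□   █                         ┃        
┃  ┃█    █   █                         ┃        
┃  ┃█  ◎  ◎  █  ┏━━━━━━━━━━━━━━━━━━━━━━━━━━━━━━━
┃  ┃██████████  ┃ FileViewer                    
┃  ┃Moves: 0  0/┠───────────────────────────────
┗━━┃            ┃The architecture coordinates d▲
   ┃            ┃                              █
   ┃            ┃Error handling analyzes queue ░
   ┃            ┃The framework coordinates thre░
   ┃            ┃The architecture monitors inco░
   ┃            ┃The algorithm monitors batch o░
   ┗━━━━━━━━━━━━┃The framework implements queue░
                ┃The pipeline generates log ent░
                ┃                              ░
                ┃The process processes memory a░
                ┃The process monitors user sess░
                ┃The process optimizes batch op░
                ┃                              ░
                ┃The process manages incoming r▼
                ┗━━━━━━━━━━━━━━━━━━━━━━━━━━━━━━━


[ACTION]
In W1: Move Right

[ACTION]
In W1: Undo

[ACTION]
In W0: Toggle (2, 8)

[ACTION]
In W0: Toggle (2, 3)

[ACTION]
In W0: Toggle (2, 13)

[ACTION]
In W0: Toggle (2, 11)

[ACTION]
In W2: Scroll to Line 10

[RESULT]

┃  ┃█ █      █                         ┃        
┃  ┃█  ██□   █                         ┃        
┃  ┃█    █   █                         ┃        
┃  ┃█  ◎  ◎  █  ┏━━━━━━━━━━━━━━━━━━━━━━━━━━━━━━━
┃  ┃██████████  ┃ FileViewer                    
┃  ┃Moves: 0  0/┠───────────────────────────────
┗━━┃            ┃The process processes memory a▲
   ┃            ┃The process monitors user sess░
   ┃            ┃The process optimizes batch op░
   ┃            ┃                              ░
   ┃            ┃The process manages incoming r░
   ┃            ┃The architecture monitors inco░
   ┗━━━━━━━━━━━━┃Data processing handles cached░
                ┃Data processing handles user s░
                ┃Error handling coordinates inc░
                ┃This module monitors database ░
                ┃The architecture optimizes dat█
                ┃Data processing maintains data░
                ┃Data processing analyzes log e░
                ┃The pipeline optimizes thread ▼
                ┗━━━━━━━━━━━━━━━━━━━━━━━━━━━━━━━
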